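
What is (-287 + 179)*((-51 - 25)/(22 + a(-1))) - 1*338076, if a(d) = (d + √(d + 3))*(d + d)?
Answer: -23978772/71 + 2052*√2/71 ≈ -3.3769e+5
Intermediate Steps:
a(d) = 2*d*(d + √(3 + d)) (a(d) = (d + √(3 + d))*(2*d) = 2*d*(d + √(3 + d)))
(-287 + 179)*((-51 - 25)/(22 + a(-1))) - 1*338076 = (-287 + 179)*((-51 - 25)/(22 + 2*(-1)*(-1 + √(3 - 1)))) - 1*338076 = -(-8208)/(22 + 2*(-1)*(-1 + √2)) - 338076 = -(-8208)/(22 + (2 - 2*√2)) - 338076 = -(-8208)/(24 - 2*√2) - 338076 = 8208/(24 - 2*√2) - 338076 = -338076 + 8208/(24 - 2*√2)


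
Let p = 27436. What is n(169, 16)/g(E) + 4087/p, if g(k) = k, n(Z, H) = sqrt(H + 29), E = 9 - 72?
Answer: 4087/27436 - sqrt(5)/21 ≈ 0.042485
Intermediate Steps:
E = -63
n(Z, H) = sqrt(29 + H)
n(169, 16)/g(E) + 4087/p = sqrt(29 + 16)/(-63) + 4087/27436 = sqrt(45)*(-1/63) + 4087*(1/27436) = (3*sqrt(5))*(-1/63) + 4087/27436 = -sqrt(5)/21 + 4087/27436 = 4087/27436 - sqrt(5)/21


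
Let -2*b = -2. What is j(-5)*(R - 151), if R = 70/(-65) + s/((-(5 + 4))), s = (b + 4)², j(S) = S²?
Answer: -452950/117 ≈ -3871.4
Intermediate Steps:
b = 1 (b = -½*(-2) = 1)
s = 25 (s = (1 + 4)² = 5² = 25)
R = -451/117 (R = 70/(-65) + 25/((-(5 + 4))) = 70*(-1/65) + 25/((-1*9)) = -14/13 + 25/(-9) = -14/13 + 25*(-⅑) = -14/13 - 25/9 = -451/117 ≈ -3.8547)
j(-5)*(R - 151) = (-5)²*(-451/117 - 151) = 25*(-18118/117) = -452950/117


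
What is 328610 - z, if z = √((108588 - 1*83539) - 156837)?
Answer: 328610 - 2*I*√32947 ≈ 3.2861e+5 - 363.03*I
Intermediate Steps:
z = 2*I*√32947 (z = √((108588 - 83539) - 156837) = √(25049 - 156837) = √(-131788) = 2*I*√32947 ≈ 363.03*I)
328610 - z = 328610 - 2*I*√32947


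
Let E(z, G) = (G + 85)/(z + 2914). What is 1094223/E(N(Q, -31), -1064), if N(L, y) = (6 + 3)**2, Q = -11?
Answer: -3277197885/979 ≈ -3.3475e+6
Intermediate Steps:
N(L, y) = 81 (N(L, y) = 9**2 = 81)
E(z, G) = (85 + G)/(2914 + z)
1094223/E(N(Q, -31), -1064) = 1094223/(((85 - 1064)/(2914 + 81))) = 1094223/((-979/2995)) = 1094223/(((1/2995)*(-979))) = 1094223/(-979/2995) = 1094223*(-2995/979) = -3277197885/979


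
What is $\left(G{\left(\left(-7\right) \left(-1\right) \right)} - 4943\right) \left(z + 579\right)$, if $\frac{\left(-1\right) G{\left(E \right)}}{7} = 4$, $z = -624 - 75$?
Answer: $596520$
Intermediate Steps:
$z = -699$ ($z = -624 - 75 = -699$)
$G{\left(E \right)} = -28$ ($G{\left(E \right)} = \left(-7\right) 4 = -28$)
$\left(G{\left(\left(-7\right) \left(-1\right) \right)} - 4943\right) \left(z + 579\right) = \left(-28 - 4943\right) \left(-699 + 579\right) = \left(-4971\right) \left(-120\right) = 596520$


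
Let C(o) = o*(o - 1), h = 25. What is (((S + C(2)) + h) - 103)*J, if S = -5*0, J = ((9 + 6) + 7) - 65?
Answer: 3268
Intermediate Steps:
C(o) = o*(-1 + o)
J = -43 (J = (15 + 7) - 65 = 22 - 65 = -43)
S = 0
(((S + C(2)) + h) - 103)*J = (((0 + 2*(-1 + 2)) + 25) - 103)*(-43) = (((0 + 2*1) + 25) - 103)*(-43) = (((0 + 2) + 25) - 103)*(-43) = ((2 + 25) - 103)*(-43) = (27 - 103)*(-43) = -76*(-43) = 3268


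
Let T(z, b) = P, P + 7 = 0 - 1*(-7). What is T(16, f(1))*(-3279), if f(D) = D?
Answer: 0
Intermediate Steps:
P = 0 (P = -7 + (0 - 1*(-7)) = -7 + (0 + 7) = -7 + 7 = 0)
T(z, b) = 0
T(16, f(1))*(-3279) = 0*(-3279) = 0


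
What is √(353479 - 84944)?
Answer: √268535 ≈ 518.20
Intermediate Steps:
√(353479 - 84944) = √268535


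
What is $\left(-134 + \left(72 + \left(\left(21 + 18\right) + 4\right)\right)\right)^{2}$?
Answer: $361$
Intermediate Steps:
$\left(-134 + \left(72 + \left(\left(21 + 18\right) + 4\right)\right)\right)^{2} = \left(-134 + \left(72 + \left(39 + 4\right)\right)\right)^{2} = \left(-134 + \left(72 + 43\right)\right)^{2} = \left(-134 + 115\right)^{2} = \left(-19\right)^{2} = 361$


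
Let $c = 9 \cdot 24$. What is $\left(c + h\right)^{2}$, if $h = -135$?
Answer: $6561$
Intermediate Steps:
$c = 216$
$\left(c + h\right)^{2} = \left(216 - 135\right)^{2} = 81^{2} = 6561$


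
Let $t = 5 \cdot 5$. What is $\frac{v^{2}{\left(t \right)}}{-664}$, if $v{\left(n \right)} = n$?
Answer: $- \frac{625}{664} \approx -0.94127$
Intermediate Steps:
$t = 25$
$\frac{v^{2}{\left(t \right)}}{-664} = \frac{25^{2}}{-664} = 625 \left(- \frac{1}{664}\right) = - \frac{625}{664}$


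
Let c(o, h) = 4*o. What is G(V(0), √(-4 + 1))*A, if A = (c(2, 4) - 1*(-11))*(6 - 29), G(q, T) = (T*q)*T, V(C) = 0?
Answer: 0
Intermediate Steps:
G(q, T) = q*T²
A = -437 (A = (4*2 - 1*(-11))*(6 - 29) = (8 + 11)*(-23) = 19*(-23) = -437)
G(V(0), √(-4 + 1))*A = (0*(√(-4 + 1))²)*(-437) = (0*(√(-3))²)*(-437) = (0*(I*√3)²)*(-437) = (0*(-3))*(-437) = 0*(-437) = 0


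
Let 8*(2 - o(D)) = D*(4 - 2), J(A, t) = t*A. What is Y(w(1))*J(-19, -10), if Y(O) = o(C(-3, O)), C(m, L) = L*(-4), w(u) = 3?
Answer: 950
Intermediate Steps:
J(A, t) = A*t
C(m, L) = -4*L
o(D) = 2 - D/4 (o(D) = 2 - D*(4 - 2)/8 = 2 - D*2/8 = 2 - D/4)
Y(O) = 2 + O (Y(O) = 2 - (-1)*O = 2 + O)
Y(w(1))*J(-19, -10) = (2 + 3)*(-19*(-10)) = 5*190 = 950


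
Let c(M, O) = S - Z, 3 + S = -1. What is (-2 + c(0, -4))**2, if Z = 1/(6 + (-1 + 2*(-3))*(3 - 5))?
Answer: 14641/400 ≈ 36.602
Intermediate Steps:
S = -4 (S = -3 - 1 = -4)
Z = 1/20 (Z = 1/(6 + (-1 - 6)*(-2)) = 1/(6 - 7*(-2)) = 1/(6 + 14) = 1/20 ≈ 0.050000)
c(M, O) = -81/20 (c(M, O) = -4 - 1*1/20 = -4 - 1/20 = -81/20)
(-2 + c(0, -4))**2 = (-2 - 81/20)**2 = (-121/20)**2 = 14641/400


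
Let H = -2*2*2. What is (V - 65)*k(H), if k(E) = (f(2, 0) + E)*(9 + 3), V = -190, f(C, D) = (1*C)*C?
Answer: 12240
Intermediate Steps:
H = -8 (H = -4*2 = -8)
f(C, D) = C² (f(C, D) = C*C = C²)
k(E) = 48 + 12*E (k(E) = (2² + E)*(9 + 3) = (4 + E)*12 = 48 + 12*E)
(V - 65)*k(H) = (-190 - 65)*(48 + 12*(-8)) = -255*(48 - 96) = -255*(-48) = 12240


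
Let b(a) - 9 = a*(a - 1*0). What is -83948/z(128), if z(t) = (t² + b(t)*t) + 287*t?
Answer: -20987/537856 ≈ -0.039020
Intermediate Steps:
b(a) = 9 + a² (b(a) = 9 + a*(a - 1*0) = 9 + a*(a + 0) = 9 + a*a = 9 + a²)
z(t) = t² + 287*t + t*(9 + t²) (z(t) = (t² + (9 + t²)*t) + 287*t = (t² + t*(9 + t²)) + 287*t = t² + 287*t + t*(9 + t²))
-83948/z(128) = -83948*1/(128*(296 + 128 + 128²)) = -83948*1/(128*(296 + 128 + 16384)) = -83948/(128*16808) = -83948/2151424 = -83948*1/2151424 = -20987/537856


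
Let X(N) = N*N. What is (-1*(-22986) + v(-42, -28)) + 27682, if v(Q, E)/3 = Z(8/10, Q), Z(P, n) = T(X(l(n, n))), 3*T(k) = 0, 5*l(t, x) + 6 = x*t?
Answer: 50668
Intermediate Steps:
l(t, x) = -6/5 + t*x/5 (l(t, x) = -6/5 + (x*t)/5 = -6/5 + (t*x)/5 = -6/5 + t*x/5)
X(N) = N²
T(k) = 0 (T(k) = (⅓)*0 = 0)
Z(P, n) = 0
v(Q, E) = 0 (v(Q, E) = 3*0 = 0)
(-1*(-22986) + v(-42, -28)) + 27682 = (-1*(-22986) + 0) + 27682 = (22986 + 0) + 27682 = 22986 + 27682 = 50668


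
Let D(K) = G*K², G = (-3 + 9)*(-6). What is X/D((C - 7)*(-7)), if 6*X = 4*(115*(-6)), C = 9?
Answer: 115/1764 ≈ 0.065193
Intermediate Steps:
X = -460 (X = (4*(115*(-6)))/6 = (4*(-690))/6 = (⅙)*(-2760) = -460)
G = -36 (G = 6*(-6) = -36)
D(K) = -36*K²
X/D((C - 7)*(-7)) = -460*(-1/(1764*(9 - 7)²)) = -460/((-36*(2*(-7))²)) = -460/((-36*(-14)²)) = -460/((-36*196)) = -460/(-7056) = -460*(-1/7056) = 115/1764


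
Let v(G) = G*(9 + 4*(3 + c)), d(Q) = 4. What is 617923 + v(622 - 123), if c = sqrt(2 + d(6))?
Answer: 628402 + 1996*sqrt(6) ≈ 6.3329e+5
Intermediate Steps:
c = sqrt(6) (c = sqrt(2 + 4) = sqrt(6) ≈ 2.4495)
v(G) = G*(21 + 4*sqrt(6)) (v(G) = G*(9 + 4*(3 + sqrt(6))) = G*(9 + (12 + 4*sqrt(6))) = G*(21 + 4*sqrt(6)))
617923 + v(622 - 123) = 617923 + (622 - 123)*(21 + 4*sqrt(6)) = 617923 + 499*(21 + 4*sqrt(6)) = 617923 + (10479 + 1996*sqrt(6)) = 628402 + 1996*sqrt(6)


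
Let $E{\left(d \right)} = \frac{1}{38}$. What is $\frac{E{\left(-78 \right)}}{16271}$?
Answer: $\frac{1}{618298} \approx 1.6173 \cdot 10^{-6}$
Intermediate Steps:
$E{\left(d \right)} = \frac{1}{38}$
$\frac{E{\left(-78 \right)}}{16271} = \frac{1}{38 \cdot 16271} = \frac{1}{38} \cdot \frac{1}{16271} = \frac{1}{618298}$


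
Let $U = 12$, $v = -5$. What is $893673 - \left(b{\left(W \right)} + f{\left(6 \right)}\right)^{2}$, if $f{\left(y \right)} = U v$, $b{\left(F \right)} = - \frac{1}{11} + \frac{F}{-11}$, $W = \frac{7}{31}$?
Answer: $\frac{103497022109}{116281} \approx 8.9006 \cdot 10^{5}$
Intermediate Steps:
$W = \frac{7}{31}$ ($W = 7 \cdot \frac{1}{31} = \frac{7}{31} \approx 0.22581$)
$b{\left(F \right)} = - \frac{1}{11} - \frac{F}{11}$ ($b{\left(F \right)} = \left(-1\right) \frac{1}{11} + F \left(- \frac{1}{11}\right) = - \frac{1}{11} - \frac{F}{11}$)
$f{\left(y \right)} = -60$ ($f{\left(y \right)} = 12 \left(-5\right) = -60$)
$893673 - \left(b{\left(W \right)} + f{\left(6 \right)}\right)^{2} = 893673 - \left(\left(- \frac{1}{11} - \frac{7}{341}\right) - 60\right)^{2} = 893673 - \left(- \frac{38}{341} - 60\right)^{2} = 893673 - \left(- \frac{20498}{341}\right)^{2} = 893673 - \frac{420168004}{116281} = \frac{103497022109}{116281}$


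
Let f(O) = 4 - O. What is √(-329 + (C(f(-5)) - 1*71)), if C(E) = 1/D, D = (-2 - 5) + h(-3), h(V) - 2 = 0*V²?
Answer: I*√10005/5 ≈ 20.005*I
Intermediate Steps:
h(V) = 2 (h(V) = 2 + 0*V² = 2 + 0 = 2)
D = -5 (D = (-2 - 5) + 2 = -7 + 2 = -5)
C(E) = -⅕ (C(E) = 1/(-5) = -⅕)
√(-329 + (C(f(-5)) - 1*71)) = √(-329 + (-⅕ - 1*71)) = √(-329 + (-⅕ - 71)) = √(-329 - 356/5) = √(-2001/5) = I*√10005/5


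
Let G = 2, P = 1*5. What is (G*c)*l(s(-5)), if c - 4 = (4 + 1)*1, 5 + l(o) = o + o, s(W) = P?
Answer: 90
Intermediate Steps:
P = 5
s(W) = 5
l(o) = -5 + 2*o (l(o) = -5 + (o + o) = -5 + 2*o)
c = 9 (c = 4 + (4 + 1)*1 = 4 + 5*1 = 4 + 5 = 9)
(G*c)*l(s(-5)) = (2*9)*(-5 + 2*5) = 18*(-5 + 10) = 18*5 = 90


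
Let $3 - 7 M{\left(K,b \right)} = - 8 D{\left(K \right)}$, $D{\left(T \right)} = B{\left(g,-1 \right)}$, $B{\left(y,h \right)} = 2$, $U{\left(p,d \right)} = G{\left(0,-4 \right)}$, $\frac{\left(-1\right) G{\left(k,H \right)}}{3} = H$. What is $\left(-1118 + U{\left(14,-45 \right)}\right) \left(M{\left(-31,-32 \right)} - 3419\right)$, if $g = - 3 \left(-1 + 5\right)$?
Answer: $3778412$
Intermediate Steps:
$G{\left(k,H \right)} = - 3 H$
$g = -12$ ($g = \left(-3\right) 4 = -12$)
$U{\left(p,d \right)} = 12$ ($U{\left(p,d \right)} = \left(-3\right) \left(-4\right) = 12$)
$D{\left(T \right)} = 2$
$M{\left(K,b \right)} = \frac{19}{7}$ ($M{\left(K,b \right)} = \frac{3}{7} - \frac{\left(-8\right) 2}{7} = \frac{3}{7} - - \frac{16}{7} = \frac{3}{7} + \frac{16}{7} = \frac{19}{7}$)
$\left(-1118 + U{\left(14,-45 \right)}\right) \left(M{\left(-31,-32 \right)} - 3419\right) = \left(-1118 + 12\right) \left(\frac{19}{7} - 3419\right) = \left(-1106\right) \left(- \frac{23914}{7}\right) = 3778412$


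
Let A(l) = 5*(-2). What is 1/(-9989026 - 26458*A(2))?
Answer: -1/9724446 ≈ -1.0283e-7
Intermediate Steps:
A(l) = -10
1/(-9989026 - 26458*A(2)) = 1/(-9989026 - 26458*(-10)) = 1/(-9989026 + 264580) = 1/(-9724446) = -1/9724446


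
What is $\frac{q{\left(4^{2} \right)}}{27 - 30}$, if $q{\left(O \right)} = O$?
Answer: $- \frac{16}{3} \approx -5.3333$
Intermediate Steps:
$\frac{q{\left(4^{2} \right)}}{27 - 30} = \frac{4^{2}}{27 - 30} = \frac{16}{-3} = 16 \left(- \frac{1}{3}\right) = - \frac{16}{3}$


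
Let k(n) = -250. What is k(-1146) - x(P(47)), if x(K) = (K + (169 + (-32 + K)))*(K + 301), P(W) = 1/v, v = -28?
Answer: -16252559/392 ≈ -41461.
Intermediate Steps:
P(W) = -1/28 (P(W) = 1/(-28) = -1/28)
x(K) = (137 + 2*K)*(301 + K) (x(K) = (K + (137 + K))*(301 + K) = (137 + 2*K)*(301 + K))
k(-1146) - x(P(47)) = -250 - (41237 + 2*(-1/28)² + 739*(-1/28)) = -250 - (41237 + 2*(1/784) - 739/28) = -250 - (41237 + 1/392 - 739/28) = -250 - 1*16154559/392 = -250 - 16154559/392 = -16252559/392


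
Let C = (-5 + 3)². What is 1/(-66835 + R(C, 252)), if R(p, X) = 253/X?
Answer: -252/16842167 ≈ -1.4962e-5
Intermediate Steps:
C = 4 (C = (-2)² = 4)
1/(-66835 + R(C, 252)) = 1/(-66835 + 253/252) = 1/(-16842167/252) = -252/16842167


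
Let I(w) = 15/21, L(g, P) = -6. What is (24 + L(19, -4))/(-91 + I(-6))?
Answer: -63/316 ≈ -0.19937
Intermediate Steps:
I(w) = 5/7 (I(w) = 15*(1/21) = 5/7)
(24 + L(19, -4))/(-91 + I(-6)) = (24 - 6)/(-91 + 5/7) = 18/(-632/7) = 18*(-7/632) = -63/316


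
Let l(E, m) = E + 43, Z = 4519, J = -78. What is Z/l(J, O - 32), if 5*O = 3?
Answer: -4519/35 ≈ -129.11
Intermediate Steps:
O = 3/5 (O = (1/5)*3 = 3/5 ≈ 0.60000)
l(E, m) = 43 + E
Z/l(J, O - 32) = 4519/(43 - 78) = 4519/(-35) = 4519*(-1/35) = -4519/35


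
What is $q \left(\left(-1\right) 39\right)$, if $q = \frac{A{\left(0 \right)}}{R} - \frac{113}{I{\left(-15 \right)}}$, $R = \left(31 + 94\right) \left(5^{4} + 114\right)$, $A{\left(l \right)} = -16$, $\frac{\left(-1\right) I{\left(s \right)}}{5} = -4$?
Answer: $\frac{81421821}{369500} \approx 220.36$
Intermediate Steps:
$I{\left(s \right)} = 20$ ($I{\left(s \right)} = \left(-5\right) \left(-4\right) = 20$)
$R = 92375$ ($R = 125 \left(625 + 114\right) = 125 \cdot 739 = 92375$)
$q = - \frac{2087739}{369500}$ ($q = - \frac{16}{92375} - \frac{113}{20} = - \frac{2087739}{369500} \approx -5.6502$)
$q \left(\left(-1\right) 39\right) = - \frac{2087739 \left(\left(-1\right) 39\right)}{369500} = \left(- \frac{2087739}{369500}\right) \left(-39\right) = \frac{81421821}{369500}$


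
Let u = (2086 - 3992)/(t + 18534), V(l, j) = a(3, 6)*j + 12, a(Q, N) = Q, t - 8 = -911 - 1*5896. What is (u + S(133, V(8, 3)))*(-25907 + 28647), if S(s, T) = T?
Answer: 134001892/2347 ≈ 57095.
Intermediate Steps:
t = -6799 (t = 8 + (-911 - 1*5896) = 8 + (-911 - 5896) = 8 - 6807 = -6799)
V(l, j) = 12 + 3*j (V(l, j) = 3*j + 12 = 12 + 3*j)
u = -1906/11735 (u = (2086 - 3992)/(-6799 + 18534) = -1906/11735 ≈ -0.16242)
(u + S(133, V(8, 3)))*(-25907 + 28647) = (-1906/11735 + (12 + 3*3))*(-25907 + 28647) = (-1906/11735 + (12 + 9))*2740 = (-1906/11735 + 21)*2740 = (244529/11735)*2740 = 134001892/2347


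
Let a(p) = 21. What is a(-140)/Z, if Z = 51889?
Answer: 21/51889 ≈ 0.00040471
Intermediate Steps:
a(-140)/Z = 21/51889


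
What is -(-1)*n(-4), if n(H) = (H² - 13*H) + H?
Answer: 64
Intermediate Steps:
n(H) = H² - 12*H
-(-1)*n(-4) = -(-1)*(-4*(-12 - 4)) = -(-1)*(-4*(-16)) = -(-1)*64 = -1*(-64) = 64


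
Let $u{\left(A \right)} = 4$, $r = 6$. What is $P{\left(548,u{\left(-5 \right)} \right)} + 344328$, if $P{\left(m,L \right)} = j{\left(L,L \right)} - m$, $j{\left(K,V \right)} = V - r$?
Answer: $343778$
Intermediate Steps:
$j{\left(K,V \right)} = -6 + V$ ($j{\left(K,V \right)} = V - 6 = -6 + V$)
$P{\left(m,L \right)} = -6 + L - m$ ($P{\left(m,L \right)} = \left(-6 + L\right) - m = -6 + L - m$)
$P{\left(548,u{\left(-5 \right)} \right)} + 344328 = \left(-6 + 4 - 548\right) + 344328 = -550 + 344328 = 343778$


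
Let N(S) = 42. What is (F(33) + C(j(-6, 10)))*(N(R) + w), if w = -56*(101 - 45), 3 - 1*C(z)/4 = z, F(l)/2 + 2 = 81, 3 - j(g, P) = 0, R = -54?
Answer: -488852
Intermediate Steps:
j(g, P) = 3 (j(g, P) = 3 - 1*0 = 3 + 0 = 3)
F(l) = 158 (F(l) = -4 + 2*81 = -4 + 162 = 158)
C(z) = 12 - 4*z
w = -3136 (w = -56*56 = -3136)
(F(33) + C(j(-6, 10)))*(N(R) + w) = (158 + (12 - 4*3))*(42 - 3136) = (158 + (12 - 12))*(-3094) = (158 + 0)*(-3094) = 158*(-3094) = -488852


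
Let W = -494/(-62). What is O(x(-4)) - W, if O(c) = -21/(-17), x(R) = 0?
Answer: -3548/527 ≈ -6.7324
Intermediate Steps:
O(c) = 21/17 (O(c) = -21*(-1/17) = 21/17)
W = 247/31 (W = -494*(-1/62) = 247/31 ≈ 7.9677)
O(x(-4)) - W = 21/17 - 1*247/31 = 21/17 - 247/31 = -3548/527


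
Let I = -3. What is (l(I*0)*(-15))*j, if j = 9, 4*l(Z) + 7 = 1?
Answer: 405/2 ≈ 202.50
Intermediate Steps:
l(Z) = -3/2 (l(Z) = -7/4 + (¼)*1 = -7/4 + ¼ = -3/2)
(l(I*0)*(-15))*j = -3/2*(-15)*9 = (45/2)*9 = 405/2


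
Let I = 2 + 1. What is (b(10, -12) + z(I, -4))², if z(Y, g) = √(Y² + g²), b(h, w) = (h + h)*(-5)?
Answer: 9025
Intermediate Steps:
I = 3
b(h, w) = -10*h (b(h, w) = (2*h)*(-5) = -10*h)
(b(10, -12) + z(I, -4))² = (-10*10 + √(3² + (-4)²))² = (-100 + √(9 + 16))² = (-100 + √25)² = (-100 + 5)² = (-95)² = 9025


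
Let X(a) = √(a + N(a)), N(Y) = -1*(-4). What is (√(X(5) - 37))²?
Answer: -34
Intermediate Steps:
N(Y) = 4
X(a) = √(4 + a) (X(a) = √(a + 4) = √(4 + a))
(√(X(5) - 37))² = (√(√(4 + 5) - 37))² = (√(√9 - 37))² = (√(3 - 37))² = (√(-34))² = (I*√34)² = -34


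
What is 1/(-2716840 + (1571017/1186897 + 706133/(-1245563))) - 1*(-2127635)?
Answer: 8545545652985574578777939/4016452846934296970 ≈ 2.1276e+6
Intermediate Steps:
1/(-2716840 + (1571017/1186897 + 706133/(-1245563))) - 1*(-2127635) = 1/(-2716840 + (1571017*(1/1186897) + 706133*(-1/1245563))) + 2127635 = 1/(-2716840 + (1571017/1186897 - 706133/1245563)) + 2127635 = 1/(-2716840 + 1118693508270/1478354988011) + 2127635 = 1/(-4016452846934296970/1478354988011) + 2127635 = -1478354988011/4016452846934296970 + 2127635 = 8545545652985574578777939/4016452846934296970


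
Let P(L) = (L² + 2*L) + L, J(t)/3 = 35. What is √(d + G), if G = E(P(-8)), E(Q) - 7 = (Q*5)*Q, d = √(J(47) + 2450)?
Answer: √(8007 + √2555) ≈ 89.764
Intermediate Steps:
J(t) = 105 (J(t) = 3*35 = 105)
P(L) = L² + 3*L
d = √2555 (d = √(105 + 2450) = √2555 ≈ 50.547)
E(Q) = 7 + 5*Q² (E(Q) = 7 + (Q*5)*Q = 7 + (5*Q)*Q = 7 + 5*Q²)
G = 8007 (G = 7 + 5*(-8*(3 - 8))² = 7 + 5*(-8*(-5))² = 7 + 5*40² = 7 + 5*1600 = 7 + 8000 = 8007)
√(d + G) = √(√2555 + 8007) = √(8007 + √2555)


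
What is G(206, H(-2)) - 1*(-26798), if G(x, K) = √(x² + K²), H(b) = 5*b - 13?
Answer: 26798 + √42965 ≈ 27005.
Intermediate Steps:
H(b) = -13 + 5*b
G(x, K) = √(K² + x²)
G(206, H(-2)) - 1*(-26798) = √((-13 + 5*(-2))² + 206²) - 1*(-26798) = √((-13 - 10)² + 42436) + 26798 = √((-23)² + 42436) + 26798 = √(529 + 42436) + 26798 = √42965 + 26798 = 26798 + √42965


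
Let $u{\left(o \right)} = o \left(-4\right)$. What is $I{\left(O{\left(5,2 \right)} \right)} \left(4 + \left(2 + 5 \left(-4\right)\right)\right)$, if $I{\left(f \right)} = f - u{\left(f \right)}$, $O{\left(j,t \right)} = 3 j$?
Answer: $-1050$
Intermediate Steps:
$u{\left(o \right)} = - 4 o$
$I{\left(f \right)} = 5 f$ ($I{\left(f \right)} = f - - 4 f = f + 4 f = 5 f$)
$I{\left(O{\left(5,2 \right)} \right)} \left(4 + \left(2 + 5 \left(-4\right)\right)\right) = 5 \cdot 3 \cdot 5 \left(4 + \left(2 + 5 \left(-4\right)\right)\right) = 5 \cdot 15 \left(4 + \left(2 - 20\right)\right) = 75 \left(4 - 18\right) = 75 \left(-14\right) = -1050$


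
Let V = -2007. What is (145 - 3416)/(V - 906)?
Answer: 3271/2913 ≈ 1.1229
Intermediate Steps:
(145 - 3416)/(V - 906) = (145 - 3416)/(-2007 - 906) = -3271/(-2913) = -3271*(-1/2913) = 3271/2913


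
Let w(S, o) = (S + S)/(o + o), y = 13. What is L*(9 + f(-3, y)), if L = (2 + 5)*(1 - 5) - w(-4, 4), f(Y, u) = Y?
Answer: -162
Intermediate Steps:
w(S, o) = S/o (w(S, o) = (2*S)/((2*o)) = (2*S)*(1/(2*o)) = S/o)
L = -27 (L = (2 + 5)*(1 - 5) - (-4)/4 = 7*(-4) - (-4)/4 = -28 - 1*(-1) = -28 + 1 = -27)
L*(9 + f(-3, y)) = -27*(9 - 3) = -27*6 = -162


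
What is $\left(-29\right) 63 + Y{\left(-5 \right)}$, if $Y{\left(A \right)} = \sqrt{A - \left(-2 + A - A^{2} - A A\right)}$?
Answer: $-1827 + 2 \sqrt{13} \approx -1819.8$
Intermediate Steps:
$Y{\left(A \right)} = \sqrt{2 + 2 A^{2}}$ ($Y{\left(A \right)} = \sqrt{A - \left(-2 + A - 2 A^{2}\right)} = \sqrt{A + \left(2 - A + 2 A^{2}\right)} = \sqrt{2 + 2 A^{2}}$)
$\left(-29\right) 63 + Y{\left(-5 \right)} = \left(-29\right) 63 + \sqrt{2 + 2 \left(-5\right)^{2}} = -1827 + \sqrt{2 + 2 \cdot 25} = -1827 + \sqrt{2 + 50} = -1827 + \sqrt{52} = -1827 + 2 \sqrt{13}$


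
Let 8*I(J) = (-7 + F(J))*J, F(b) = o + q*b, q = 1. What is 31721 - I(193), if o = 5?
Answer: 216905/8 ≈ 27113.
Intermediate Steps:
F(b) = 5 + b (F(b) = 5 + 1*b = 5 + b)
I(J) = J*(-2 + J)/8 (I(J) = ((-7 + (5 + J))*J)/8 = ((-2 + J)*J)/8 = (J*(-2 + J))/8 = J*(-2 + J)/8)
31721 - I(193) = 31721 - 193*(-2 + 193)/8 = 31721 - 193*191/8 = 31721 - 1*36863/8 = 31721 - 36863/8 = 216905/8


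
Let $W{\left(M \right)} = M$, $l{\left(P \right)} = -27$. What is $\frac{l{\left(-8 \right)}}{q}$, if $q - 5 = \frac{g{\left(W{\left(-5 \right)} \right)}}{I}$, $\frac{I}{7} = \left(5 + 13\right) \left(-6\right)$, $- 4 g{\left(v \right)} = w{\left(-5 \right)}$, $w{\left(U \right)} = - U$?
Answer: $- \frac{81648}{15125} \approx -5.3982$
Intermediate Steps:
$g{\left(v \right)} = - \frac{5}{4}$ ($g{\left(v \right)} = - \frac{\left(-1\right) \left(-5\right)}{4} = \left(- \frac{1}{4}\right) 5 = - \frac{5}{4}$)
$I = -756$ ($I = 7 \left(5 + 13\right) \left(-6\right) = 7 \cdot 18 \left(-6\right) = 7 \left(-108\right) = -756$)
$q = \frac{15125}{3024}$ ($q = 5 - \frac{5}{4 \left(-756\right)} = 5 - - \frac{5}{3024} = 5 + \frac{5}{3024} = \frac{15125}{3024} \approx 5.0017$)
$\frac{l{\left(-8 \right)}}{q} = - \frac{27}{\frac{15125}{3024}} = \left(-27\right) \frac{3024}{15125} = - \frac{81648}{15125}$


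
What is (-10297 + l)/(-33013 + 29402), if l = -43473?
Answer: 53770/3611 ≈ 14.891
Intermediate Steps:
(-10297 + l)/(-33013 + 29402) = (-10297 - 43473)/(-33013 + 29402) = -53770/(-3611) = -53770*(-1/3611) = 53770/3611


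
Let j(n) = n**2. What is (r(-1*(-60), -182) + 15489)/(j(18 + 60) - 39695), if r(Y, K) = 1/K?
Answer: -2818997/6117202 ≈ -0.46083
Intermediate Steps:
(r(-1*(-60), -182) + 15489)/(j(18 + 60) - 39695) = (1/(-182) + 15489)/((18 + 60)**2 - 39695) = (-1/182 + 15489)/(78**2 - 39695) = 2818997/(182*(6084 - 39695)) = (2818997/182)/(-33611) = (2818997/182)*(-1/33611) = -2818997/6117202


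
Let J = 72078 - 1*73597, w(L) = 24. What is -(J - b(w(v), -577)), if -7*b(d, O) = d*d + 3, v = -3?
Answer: 10054/7 ≈ 1436.3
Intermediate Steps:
J = -1519 (J = 72078 - 73597 = -1519)
b(d, O) = -3/7 - d²/7 (b(d, O) = -(d*d + 3)/7 = -(d² + 3)/7 = -(3 + d²)/7 = -3/7 - d²/7)
-(J - b(w(v), -577)) = -(-1519 - (-3/7 - ⅐*24²)) = -(-1519 - (-3/7 - ⅐*576)) = -(-1519 - (-3/7 - 576/7)) = -(-1519 - 1*(-579/7)) = -(-1519 + 579/7) = -1*(-10054/7) = 10054/7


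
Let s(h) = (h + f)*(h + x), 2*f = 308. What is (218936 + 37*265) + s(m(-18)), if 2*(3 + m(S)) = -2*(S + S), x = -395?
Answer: 161047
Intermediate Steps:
f = 154 (f = (1/2)*308 = 154)
m(S) = -3 - 2*S (m(S) = -3 + (-2*(S + S))/2 = -3 + (-4*S)/2 = -3 - 2*S)
s(h) = (-395 + h)*(154 + h) (s(h) = (h + 154)*(h - 395) = (154 + h)*(-395 + h) = (-395 + h)*(154 + h))
(218936 + 37*265) + s(m(-18)) = (218936 + 37*265) + (-60830 + (-3 - 2*(-18))**2 - 241*(-3 - 2*(-18))) = (218936 + 9805) + (-60830 + (-3 + 36)**2 - 241*(-3 + 36)) = 228741 + (-60830 + 33**2 - 241*33) = 228741 + (-60830 + 1089 - 7953) = 228741 - 67694 = 161047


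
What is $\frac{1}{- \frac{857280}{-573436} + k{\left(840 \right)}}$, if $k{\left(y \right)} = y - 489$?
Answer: $\frac{143359}{50533329} \approx 0.0028369$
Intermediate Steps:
$k{\left(y \right)} = -489 + y$ ($k{\left(y \right)} = y - 489 = -489 + y$)
$\frac{1}{- \frac{857280}{-573436} + k{\left(840 \right)}} = \frac{1}{- \frac{857280}{-573436} + \left(-489 + 840\right)} = \frac{1}{\left(-857280\right) \left(- \frac{1}{573436}\right) + 351} = \frac{1}{\frac{214320}{143359} + 351} = \frac{1}{\frac{50533329}{143359}} = \frac{143359}{50533329}$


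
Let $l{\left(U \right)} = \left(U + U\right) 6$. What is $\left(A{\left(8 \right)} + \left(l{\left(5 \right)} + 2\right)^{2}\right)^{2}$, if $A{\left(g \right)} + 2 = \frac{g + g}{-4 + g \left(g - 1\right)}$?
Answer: $\frac{2495002500}{169} \approx 1.4763 \cdot 10^{7}$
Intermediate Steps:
$l{\left(U \right)} = 12 U$ ($l{\left(U \right)} = 2 U 6 = 12 U$)
$A{\left(g \right)} = -2 + \frac{2 g}{-4 + g \left(-1 + g\right)}$ ($A{\left(g \right)} = -2 + \frac{g + g}{-4 + g \left(g - 1\right)} = -2 + \frac{2 g}{-4 + g \left(-1 + g\right)}$)
$\left(A{\left(8 \right)} + \left(l{\left(5 \right)} + 2\right)^{2}\right)^{2} = \left(\frac{2 \left(-4 + 8^{2} - 16\right)}{4 + 8 - 8^{2}} + \left(12 \cdot 5 + 2\right)^{2}\right)^{2} = \left(\frac{2 \left(-4 + 64 - 16\right)}{4 + 8 - 64} + \left(60 + 2\right)^{2}\right)^{2} = \left(2 \frac{1}{4 + 8 - 64} \cdot 44 + 62^{2}\right)^{2} = \left(2 \frac{1}{-52} \cdot 44 + 3844\right)^{2} = \left(2 \left(- \frac{1}{52}\right) 44 + 3844\right)^{2} = \left(- \frac{22}{13} + 3844\right)^{2} = \left(\frac{49950}{13}\right)^{2} = \frac{2495002500}{169}$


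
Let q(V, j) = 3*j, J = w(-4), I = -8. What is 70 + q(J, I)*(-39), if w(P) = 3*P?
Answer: 1006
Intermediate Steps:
J = -12 (J = 3*(-4) = -12)
70 + q(J, I)*(-39) = 70 + (3*(-8))*(-39) = 70 - 24*(-39) = 70 + 936 = 1006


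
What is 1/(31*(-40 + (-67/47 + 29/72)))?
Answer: -3384/4303451 ≈ -0.00078635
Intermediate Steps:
1/(31*(-40 + (-67/47 + 29/72))) = 1/(31*(-40 - 3461/3384)) = 1/(31*(-138821/3384)) = 1/(-4303451/3384) = -3384/4303451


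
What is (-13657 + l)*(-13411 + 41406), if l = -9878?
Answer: -658862325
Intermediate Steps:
(-13657 + l)*(-13411 + 41406) = (-13657 - 9878)*(-13411 + 41406) = -23535*27995 = -658862325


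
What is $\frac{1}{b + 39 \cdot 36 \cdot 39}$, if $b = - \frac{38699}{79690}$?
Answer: $\frac{79690}{4363466941} \approx 1.8263 \cdot 10^{-5}$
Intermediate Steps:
$b = - \frac{38699}{79690}$ ($b = \left(-38699\right) \frac{1}{79690} = - \frac{38699}{79690} \approx -0.48562$)
$\frac{1}{b + 39 \cdot 36 \cdot 39} = \frac{1}{- \frac{38699}{79690} + 39 \cdot 36 \cdot 39} = \frac{1}{- \frac{38699}{79690} + 1404 \cdot 39} = \frac{1}{- \frac{38699}{79690} + 54756} = \frac{1}{\frac{4363466941}{79690}} = \frac{79690}{4363466941}$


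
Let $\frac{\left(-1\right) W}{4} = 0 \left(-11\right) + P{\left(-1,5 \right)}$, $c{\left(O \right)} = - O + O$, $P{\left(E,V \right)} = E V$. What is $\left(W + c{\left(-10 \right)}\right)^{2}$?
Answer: $400$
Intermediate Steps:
$c{\left(O \right)} = 0$
$W = 20$ ($W = - 4 \left(0 \left(-11\right) - 5\right) = - 4 \left(0 - 5\right) = \left(-4\right) \left(-5\right) = 20$)
$\left(W + c{\left(-10 \right)}\right)^{2} = \left(20 + 0\right)^{2} = 20^{2} = 400$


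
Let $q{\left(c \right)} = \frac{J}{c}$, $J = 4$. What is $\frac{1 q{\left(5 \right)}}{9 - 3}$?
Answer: $\frac{2}{15} \approx 0.13333$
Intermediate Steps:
$q{\left(c \right)} = \frac{4}{c}$
$\frac{1 q{\left(5 \right)}}{9 - 3} = \frac{1 \cdot \frac{4}{5}}{9 - 3} = \frac{1 \cdot 4 \cdot \frac{1}{5}}{6} = 1 \cdot \frac{4}{5} \cdot \frac{1}{6} = \frac{4}{5} \cdot \frac{1}{6} = \frac{2}{15}$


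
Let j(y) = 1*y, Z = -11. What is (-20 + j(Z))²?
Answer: 961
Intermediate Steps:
j(y) = y
(-20 + j(Z))² = (-20 - 11)² = (-31)² = 961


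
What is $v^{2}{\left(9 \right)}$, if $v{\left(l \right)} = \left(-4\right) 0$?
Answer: $0$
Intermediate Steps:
$v{\left(l \right)} = 0$
$v^{2}{\left(9 \right)} = 0^{2} = 0$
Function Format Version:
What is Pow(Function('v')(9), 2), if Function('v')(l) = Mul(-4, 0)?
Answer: 0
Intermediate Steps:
Function('v')(l) = 0
Pow(Function('v')(9), 2) = Pow(0, 2) = 0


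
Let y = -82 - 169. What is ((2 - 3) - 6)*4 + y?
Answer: -279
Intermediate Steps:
y = -251
((2 - 3) - 6)*4 + y = ((2 - 3) - 6)*4 - 251 = (-1 - 6)*4 - 251 = -7*4 - 251 = -28 - 251 = -279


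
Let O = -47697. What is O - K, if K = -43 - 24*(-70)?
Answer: -49334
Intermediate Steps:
K = 1637 (K = -43 + 1680 = 1637)
O - K = -47697 - 1*1637 = -47697 - 1637 = -49334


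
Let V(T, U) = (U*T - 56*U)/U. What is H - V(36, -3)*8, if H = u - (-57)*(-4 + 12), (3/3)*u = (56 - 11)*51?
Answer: 2911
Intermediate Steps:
u = 2295 (u = (56 - 11)*51 = 45*51 = 2295)
V(T, U) = (-56*U + T*U)/U (V(T, U) = (T*U - 56*U)/U = (-56*U + T*U)/U)
H = 2751 (H = 2295 - (-57)*(-4 + 12) = 2295 - (-57)*8 = 2295 - 1*(-456) = 2295 + 456 = 2751)
H - V(36, -3)*8 = 2751 - (-56 + 36)*8 = 2751 - (-20)*8 = 2751 - 1*(-160) = 2751 + 160 = 2911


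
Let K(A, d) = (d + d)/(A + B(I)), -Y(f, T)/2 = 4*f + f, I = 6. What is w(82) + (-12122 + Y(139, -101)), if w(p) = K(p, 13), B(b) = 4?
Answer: -581003/43 ≈ -13512.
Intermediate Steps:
Y(f, T) = -10*f (Y(f, T) = -2*(4*f + f) = -10*f)
K(A, d) = 2*d/(4 + A) (K(A, d) = (d + d)/(A + 4) = (2*d)/(4 + A) = 2*d/(4 + A))
w(p) = 26/(4 + p) (w(p) = 2*13/(4 + p) = 26/(4 + p))
w(82) + (-12122 + Y(139, -101)) = 26/(4 + 82) + (-12122 - 10*139) = 26/86 + (-12122 - 1390) = 26*(1/86) - 13512 = 13/43 - 13512 = -581003/43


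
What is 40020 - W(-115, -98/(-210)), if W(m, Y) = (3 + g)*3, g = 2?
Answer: 40005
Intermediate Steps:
W(m, Y) = 15 (W(m, Y) = (3 + 2)*3 = 5*3 = 15)
40020 - W(-115, -98/(-210)) = 40020 - 1*15 = 40020 - 15 = 40005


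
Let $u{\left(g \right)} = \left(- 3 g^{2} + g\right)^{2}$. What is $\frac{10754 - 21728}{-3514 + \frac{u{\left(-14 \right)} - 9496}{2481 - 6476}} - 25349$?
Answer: $- \frac{182381092916}{7195669} \approx -25346.0$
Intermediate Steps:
$u{\left(g \right)} = \left(g - 3 g^{2}\right)^{2}$
$\frac{10754 - 21728}{-3514 + \frac{u{\left(-14 \right)} - 9496}{2481 - 6476}} - 25349 = \frac{10754 - 21728}{-3514 + \frac{\left(-14\right)^{2} \left(-1 + 3 \left(-14\right)\right)^{2} - 9496}{2481 - 6476}} - 25349 = - \frac{10974}{-3514 + \frac{196 \left(-1 - 42\right)^{2} - 9496}{-3995}} - 25349 = - \frac{10974}{-3514 + \left(196 \left(-43\right)^{2} - 9496\right) \left(- \frac{1}{3995}\right)} - 25349 = - \frac{10974}{-3514 + \left(196 \cdot 1849 - 9496\right) \left(- \frac{1}{3995}\right)} - 25349 = - \frac{10974}{-3514 + \left(362404 - 9496\right) \left(- \frac{1}{3995}\right)} - 25349 = - \frac{10974}{-3514 + 352908 \left(- \frac{1}{3995}\right)} - 25349 = - \frac{10974}{-3514 - \frac{352908}{3995}} - 25349 = - \frac{10974}{- \frac{14391338}{3995}} - 25349 = \left(-10974\right) \left(- \frac{3995}{14391338}\right) - 25349 = \frac{21920565}{7195669} - 25349 = - \frac{182381092916}{7195669}$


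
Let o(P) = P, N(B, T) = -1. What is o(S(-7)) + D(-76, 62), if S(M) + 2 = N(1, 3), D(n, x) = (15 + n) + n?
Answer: -140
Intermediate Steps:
D(n, x) = 15 + 2*n
S(M) = -3 (S(M) = -2 - 1 = -3)
o(S(-7)) + D(-76, 62) = -3 + (15 + 2*(-76)) = -3 + (15 - 152) = -3 - 137 = -140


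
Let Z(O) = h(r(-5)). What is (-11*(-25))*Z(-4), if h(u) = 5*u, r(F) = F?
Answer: -6875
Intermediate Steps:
Z(O) = -25 (Z(O) = 5*(-5) = -25)
(-11*(-25))*Z(-4) = -11*(-25)*(-25) = 275*(-25) = -6875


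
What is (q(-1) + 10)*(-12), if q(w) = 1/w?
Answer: -108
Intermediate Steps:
(q(-1) + 10)*(-12) = (1/(-1) + 10)*(-12) = (-1 + 10)*(-12) = 9*(-12) = -108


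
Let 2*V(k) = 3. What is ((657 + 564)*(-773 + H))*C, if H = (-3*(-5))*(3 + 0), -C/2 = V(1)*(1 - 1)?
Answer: 0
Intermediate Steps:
V(k) = 3/2 (V(k) = (½)*3 = 3/2)
C = 0 (C = -3*(1 - 1) = -3*0 = -2*0 = 0)
H = 45 (H = 15*3 = 45)
((657 + 564)*(-773 + H))*C = ((657 + 564)*(-773 + 45))*0 = (1221*(-728))*0 = -888888*0 = 0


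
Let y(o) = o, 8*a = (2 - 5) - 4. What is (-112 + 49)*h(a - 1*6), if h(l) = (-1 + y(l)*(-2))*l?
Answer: 176715/32 ≈ 5522.3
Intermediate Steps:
a = -7/8 (a = ((2 - 5) - 4)/8 = (-3 - 4)/8 = (⅛)*(-7) = -7/8 ≈ -0.87500)
h(l) = l*(-1 - 2*l) (h(l) = (-1 + l*(-2))*l = (-1 - 2*l)*l = l*(-1 - 2*l))
(-112 + 49)*h(a - 1*6) = (-112 + 49)*(-(-7/8 - 1*6)*(1 + 2*(-7/8 - 1*6))) = -(-63)*(-7/8 - 6)*(1 + 2*(-7/8 - 6)) = -(-63)*(-55)*(1 + 2*(-55/8))/8 = -(-63)*(-55)*(1 - 55/4)/8 = -(-63)*(-55)*(-51)/(8*4) = -63*(-2805/32) = 176715/32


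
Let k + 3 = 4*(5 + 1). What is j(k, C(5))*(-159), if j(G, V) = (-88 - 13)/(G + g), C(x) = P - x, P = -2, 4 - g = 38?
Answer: -16059/13 ≈ -1235.3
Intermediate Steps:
g = -34 (g = 4 - 1*38 = 4 - 38 = -34)
k = 21 (k = -3 + 4*(5 + 1) = -3 + 4*6 = -3 + 24 = 21)
C(x) = -2 - x
j(G, V) = -101/(-34 + G) (j(G, V) = (-88 - 13)/(G - 34) = -101/(-34 + G))
j(k, C(5))*(-159) = -101/(-34 + 21)*(-159) = -101/(-13)*(-159) = -101*(-1/13)*(-159) = (101/13)*(-159) = -16059/13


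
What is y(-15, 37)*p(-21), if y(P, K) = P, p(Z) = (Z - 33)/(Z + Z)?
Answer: -135/7 ≈ -19.286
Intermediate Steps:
p(Z) = (-33 + Z)/(2*Z) (p(Z) = (-33 + Z)/((2*Z)) = (-33 + Z)*(1/(2*Z)) = (-33 + Z)/(2*Z))
y(-15, 37)*p(-21) = -15*(-33 - 21)/(2*(-21)) = -15*(-1)*(-54)/(2*21) = -15*9/7 = -135/7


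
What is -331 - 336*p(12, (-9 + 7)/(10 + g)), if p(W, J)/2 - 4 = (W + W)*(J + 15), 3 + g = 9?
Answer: -242923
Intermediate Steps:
g = 6 (g = -3 + 9 = 6)
p(W, J) = 8 + 4*W*(15 + J) (p(W, J) = 8 + 2*((W + W)*(J + 15)) = 8 + 2*((2*W)*(15 + J)) = 8 + 2*(2*W*(15 + J)) = 8 + 4*W*(15 + J))
-331 - 336*p(12, (-9 + 7)/(10 + g)) = -331 - 336*(8 + 60*12 + 4*((-9 + 7)/(10 + 6))*12) = -331 - 336*(8 + 720 + 4*(-2/16)*12) = -331 - 336*(8 + 720 + 4*(-2*1/16)*12) = -331 - 336*(8 + 720 + 4*(-⅛)*12) = -331 - 336*(8 + 720 - 6) = -331 - 336*722 = -331 - 242592 = -242923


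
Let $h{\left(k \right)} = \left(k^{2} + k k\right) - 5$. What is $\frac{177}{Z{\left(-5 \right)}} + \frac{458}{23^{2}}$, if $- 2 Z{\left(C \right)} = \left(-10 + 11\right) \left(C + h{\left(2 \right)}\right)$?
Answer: $\frac{94091}{529} \approx 177.87$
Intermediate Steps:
$h{\left(k \right)} = -5 + 2 k^{2}$ ($h{\left(k \right)} = \left(k^{2} + k^{2}\right) - 5 = 2 k^{2} - 5 = -5 + 2 k^{2}$)
$Z{\left(C \right)} = - \frac{3}{2} - \frac{C}{2}$ ($Z{\left(C \right)} = - \frac{\left(-10 + 11\right) \left(C - \left(5 - 2 \cdot 2^{2}\right)\right)}{2} = - \frac{1 \left(C + \left(-5 + 2 \cdot 4\right)\right)}{2} = - \frac{1 \left(C + \left(-5 + 8\right)\right)}{2} = - \frac{1 \left(C + 3\right)}{2} = - \frac{1 \left(3 + C\right)}{2} = - \frac{3 + C}{2} = - \frac{3}{2} - \frac{C}{2}$)
$\frac{177}{Z{\left(-5 \right)}} + \frac{458}{23^{2}} = \frac{177}{- \frac{3}{2} - - \frac{5}{2}} + \frac{458}{23^{2}} = \frac{177}{- \frac{3}{2} + \frac{5}{2}} + \frac{458}{529} = \frac{177}{1} + 458 \cdot \frac{1}{529} = 177 \cdot 1 + \frac{458}{529} = 177 + \frac{458}{529} = \frac{94091}{529}$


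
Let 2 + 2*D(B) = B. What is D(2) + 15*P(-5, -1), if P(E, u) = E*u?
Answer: 75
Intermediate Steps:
D(B) = -1 + B/2
D(2) + 15*P(-5, -1) = (-1 + (½)*2) + 15*(-5*(-1)) = (-1 + 1) + 15*5 = 0 + 75 = 75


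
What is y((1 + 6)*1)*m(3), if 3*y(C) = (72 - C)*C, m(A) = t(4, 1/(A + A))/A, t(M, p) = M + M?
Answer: 3640/9 ≈ 404.44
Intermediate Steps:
t(M, p) = 2*M
m(A) = 8/A (m(A) = (2*4)/A = 8/A)
y(C) = C*(72 - C)/3 (y(C) = ((72 - C)*C)/3 = (C*(72 - C))/3 = C*(72 - C)/3)
y((1 + 6)*1)*m(3) = (((1 + 6)*1)*(72 - (1 + 6))/3)*(8/3) = ((7*1)*(72 - 7)/3)*(8*(⅓)) = ((⅓)*7*(72 - 1*7))*(8/3) = ((⅓)*7*(72 - 7))*(8/3) = ((⅓)*7*65)*(8/3) = (455/3)*(8/3) = 3640/9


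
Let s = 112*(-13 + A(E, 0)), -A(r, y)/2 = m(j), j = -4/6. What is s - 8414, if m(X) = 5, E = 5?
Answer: -10990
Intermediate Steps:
j = -2/3 (j = -4*1/6 = -2/3 ≈ -0.66667)
A(r, y) = -10 (A(r, y) = -2*5 = -10)
s = -2576 (s = 112*(-13 - 10) = 112*(-23) = -2576)
s - 8414 = -2576 - 8414 = -10990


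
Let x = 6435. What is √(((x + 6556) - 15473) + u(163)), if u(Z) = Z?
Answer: I*√2319 ≈ 48.156*I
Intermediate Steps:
√(((x + 6556) - 15473) + u(163)) = √(((6435 + 6556) - 15473) + 163) = √((12991 - 15473) + 163) = √(-2482 + 163) = √(-2319) = I*√2319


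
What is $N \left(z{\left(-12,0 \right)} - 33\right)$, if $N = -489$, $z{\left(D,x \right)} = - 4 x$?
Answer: $16137$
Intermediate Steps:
$N \left(z{\left(-12,0 \right)} - 33\right) = - 489 \left(\left(-4\right) 0 - 33\right) = - 489 \left(0 - 33\right) = \left(-489\right) \left(-33\right) = 16137$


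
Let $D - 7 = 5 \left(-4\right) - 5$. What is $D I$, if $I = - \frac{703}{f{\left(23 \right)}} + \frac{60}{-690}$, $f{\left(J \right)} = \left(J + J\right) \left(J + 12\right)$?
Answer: $\frac{7587}{805} \approx 9.4249$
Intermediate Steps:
$f{\left(J \right)} = 2 J \left(12 + J\right)$
$I = - \frac{843}{1610}$ ($I = - \frac{703}{2 \cdot 23 \left(12 + 23\right)} + \frac{60}{-690} = - \frac{703}{2 \cdot 23 \cdot 35} + 60 \left(- \frac{1}{690}\right) = - \frac{703}{1610} - \frac{2}{23} = - \frac{843}{1610} \approx -0.5236$)
$D = -18$ ($D = 7 + \left(5 \left(-4\right) - 5\right) = 7 - 25 = -18$)
$D I = \left(-18\right) \left(- \frac{843}{1610}\right) = \frac{7587}{805}$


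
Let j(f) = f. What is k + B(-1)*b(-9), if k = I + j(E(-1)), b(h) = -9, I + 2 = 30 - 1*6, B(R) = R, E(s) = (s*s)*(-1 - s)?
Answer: 31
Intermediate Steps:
E(s) = s²*(-1 - s)
I = 22 (I = -2 + (30 - 1*6) = -2 + (30 - 6) = -2 + 24 = 22)
k = 22 (k = 22 + (-1)²*(-1 - 1*(-1)) = 22 + 1*(-1 + 1) = 22 + 1*0 = 22 + 0 = 22)
k + B(-1)*b(-9) = 22 - 1*(-9) = 22 + 9 = 31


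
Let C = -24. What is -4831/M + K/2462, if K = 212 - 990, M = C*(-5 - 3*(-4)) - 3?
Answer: 5880442/210501 ≈ 27.935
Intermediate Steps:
M = -171 (M = -24*(-5 - 3*(-4)) - 3 = -24*(-5 + 12) - 3 = -24*7 - 3 = -168 - 3 = -171)
K = -778
-4831/M + K/2462 = -4831/(-171) - 778/2462 = -4831*(-1/171) - 778*1/2462 = 4831/171 - 389/1231 = 5880442/210501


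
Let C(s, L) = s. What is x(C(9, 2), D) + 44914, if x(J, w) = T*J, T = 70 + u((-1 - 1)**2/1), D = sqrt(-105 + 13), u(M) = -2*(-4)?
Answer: 45616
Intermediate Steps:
u(M) = 8
D = 2*I*sqrt(23) (D = sqrt(-92) = 2*I*sqrt(23) ≈ 9.5917*I)
T = 78 (T = 70 + 8 = 78)
x(J, w) = 78*J
x(C(9, 2), D) + 44914 = 78*9 + 44914 = 702 + 44914 = 45616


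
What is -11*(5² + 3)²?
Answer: -8624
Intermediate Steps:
-11*(5² + 3)² = -11*(25 + 3)² = -11*28² = -11*784 = -8624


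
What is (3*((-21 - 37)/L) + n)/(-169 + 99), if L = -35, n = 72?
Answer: -1347/1225 ≈ -1.0996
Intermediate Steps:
(3*((-21 - 37)/L) + n)/(-169 + 99) = (3*((-21 - 37)/(-35)) + 72)/(-169 + 99) = (3*(-58*(-1/35)) + 72)/(-70) = (3*(58/35) + 72)*(-1/70) = (174/35 + 72)*(-1/70) = (2694/35)*(-1/70) = -1347/1225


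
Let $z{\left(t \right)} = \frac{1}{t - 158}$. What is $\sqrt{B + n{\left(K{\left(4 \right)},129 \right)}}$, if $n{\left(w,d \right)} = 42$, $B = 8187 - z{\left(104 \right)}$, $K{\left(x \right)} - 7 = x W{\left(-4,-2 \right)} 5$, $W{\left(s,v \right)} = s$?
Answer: $\frac{\sqrt{2666202}}{18} \approx 90.714$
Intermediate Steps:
$z{\left(t \right)} = \frac{1}{-158 + t}$
$K{\left(x \right)} = 7 - 20 x$ ($K{\left(x \right)} = 7 + x \left(-4\right) 5 = 7 + - 4 x 5 = 7 - 20 x$)
$B = \frac{442099}{54}$ ($B = 8187 - \frac{1}{-158 + 104} = 8187 - \frac{1}{-54} = 8187 - - \frac{1}{54} = 8187 + \frac{1}{54} = \frac{442099}{54} \approx 8187.0$)
$\sqrt{B + n{\left(K{\left(4 \right)},129 \right)}} = \sqrt{\frac{442099}{54} + 42} = \sqrt{\frac{444367}{54}} = \frac{\sqrt{2666202}}{18}$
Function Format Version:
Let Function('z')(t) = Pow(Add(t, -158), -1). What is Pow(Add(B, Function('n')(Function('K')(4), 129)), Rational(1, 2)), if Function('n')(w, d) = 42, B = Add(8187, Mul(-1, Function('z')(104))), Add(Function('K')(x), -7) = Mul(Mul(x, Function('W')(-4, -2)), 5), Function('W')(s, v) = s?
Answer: Mul(Rational(1, 18), Pow(2666202, Rational(1, 2))) ≈ 90.714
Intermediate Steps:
Function('z')(t) = Pow(Add(-158, t), -1)
Function('K')(x) = Add(7, Mul(-20, x)) (Function('K')(x) = Add(7, Mul(Mul(x, -4), 5)) = Add(7, Mul(Mul(-4, x), 5)) = Add(7, Mul(-20, x)))
B = Rational(442099, 54) (B = Add(8187, Mul(-1, Pow(Add(-158, 104), -1))) = Add(8187, Mul(-1, Pow(-54, -1))) = Add(8187, Mul(-1, Rational(-1, 54))) = Add(8187, Rational(1, 54)) = Rational(442099, 54) ≈ 8187.0)
Pow(Add(B, Function('n')(Function('K')(4), 129)), Rational(1, 2)) = Pow(Add(Rational(442099, 54), 42), Rational(1, 2)) = Pow(Rational(444367, 54), Rational(1, 2)) = Mul(Rational(1, 18), Pow(2666202, Rational(1, 2)))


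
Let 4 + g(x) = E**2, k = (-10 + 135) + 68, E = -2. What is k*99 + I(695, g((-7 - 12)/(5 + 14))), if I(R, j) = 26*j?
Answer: 19107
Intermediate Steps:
k = 193 (k = 125 + 68 = 193)
g(x) = 0 (g(x) = -4 + (-2)**2 = -4 + 4 = 0)
k*99 + I(695, g((-7 - 12)/(5 + 14))) = 193*99 + 26*0 = 19107 + 0 = 19107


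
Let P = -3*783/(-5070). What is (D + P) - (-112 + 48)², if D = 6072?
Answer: 3340223/1690 ≈ 1976.5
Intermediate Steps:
P = 783/1690 (P = -2349*(-1/5070) = 783/1690 ≈ 0.46331)
(D + P) - (-112 + 48)² = (6072 + 783/1690) - (-112 + 48)² = 10262463/1690 - 1*(-64)² = 10262463/1690 - 1*4096 = 10262463/1690 - 4096 = 3340223/1690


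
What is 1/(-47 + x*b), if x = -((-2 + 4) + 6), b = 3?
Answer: -1/71 ≈ -0.014085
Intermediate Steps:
x = -8 (x = -(2 + 6) = -1*8 = -8)
1/(-47 + x*b) = 1/(-47 - 8*3) = 1/(-47 - 24) = 1/(-71) = -1/71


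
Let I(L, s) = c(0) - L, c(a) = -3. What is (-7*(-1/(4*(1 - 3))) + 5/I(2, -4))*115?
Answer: -1725/8 ≈ -215.63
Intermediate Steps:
I(L, s) = -3 - L
(-7*(-1/(4*(1 - 3))) + 5/I(2, -4))*115 = (-7*(-1/(4*(1 - 3))) + 5/(-3 - 1*2))*115 = (-7/((-2*(-4))) + 5/(-3 - 2))*115 = (-7/8 + 5/(-5))*115 = (-7*⅛ + 5*(-⅕))*115 = (-7/8 - 1)*115 = -15/8*115 = -1725/8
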